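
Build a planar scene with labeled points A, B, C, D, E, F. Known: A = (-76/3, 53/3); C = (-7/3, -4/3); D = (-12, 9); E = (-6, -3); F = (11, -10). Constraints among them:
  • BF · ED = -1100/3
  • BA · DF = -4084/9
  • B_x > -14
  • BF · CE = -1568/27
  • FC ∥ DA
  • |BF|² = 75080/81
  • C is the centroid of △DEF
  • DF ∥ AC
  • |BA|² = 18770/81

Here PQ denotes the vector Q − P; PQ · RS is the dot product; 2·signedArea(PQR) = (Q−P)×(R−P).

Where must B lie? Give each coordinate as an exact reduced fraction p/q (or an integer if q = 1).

B = (-119/9, 76/9)

1. B_x = -119/9  [BF · CE = -1568/27 ∩ BA · DF = -4084/9]
2. B_y = 76/9  [BF · CE = -1568/27 ∩ BA · DF = -4084/9]
   → B = (-119/9, 76/9)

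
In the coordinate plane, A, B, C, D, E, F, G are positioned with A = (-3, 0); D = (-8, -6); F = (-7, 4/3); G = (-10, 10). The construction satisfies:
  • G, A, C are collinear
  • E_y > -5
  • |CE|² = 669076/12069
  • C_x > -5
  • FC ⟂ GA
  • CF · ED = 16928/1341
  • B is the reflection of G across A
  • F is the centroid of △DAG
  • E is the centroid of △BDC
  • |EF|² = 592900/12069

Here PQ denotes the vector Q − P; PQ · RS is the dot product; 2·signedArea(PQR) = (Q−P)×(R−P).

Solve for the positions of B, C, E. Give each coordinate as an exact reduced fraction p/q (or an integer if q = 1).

B = (4, -10)
C = (-2209/447, 1240/447)
E = (-3997/1341, -5912/1341)

1. B_x = 4  [B is the reflection of G across A]
2. B_y = -10  [B is the reflection of G across A]
   → B = (4, -10)
3. C_x = -2209/447  [G, A, C are collinear ∩ FC ⟂ GA]
4. C_y = 1240/447  [G, A, C are collinear ∩ FC ⟂ GA]
   → C = (-2209/447, 1240/447)
5. E_x = -3997/1341  [E is the centroid of △BDC]
6. E_y = -5912/1341  [E is the centroid of △BDC]
   → E = (-3997/1341, -5912/1341)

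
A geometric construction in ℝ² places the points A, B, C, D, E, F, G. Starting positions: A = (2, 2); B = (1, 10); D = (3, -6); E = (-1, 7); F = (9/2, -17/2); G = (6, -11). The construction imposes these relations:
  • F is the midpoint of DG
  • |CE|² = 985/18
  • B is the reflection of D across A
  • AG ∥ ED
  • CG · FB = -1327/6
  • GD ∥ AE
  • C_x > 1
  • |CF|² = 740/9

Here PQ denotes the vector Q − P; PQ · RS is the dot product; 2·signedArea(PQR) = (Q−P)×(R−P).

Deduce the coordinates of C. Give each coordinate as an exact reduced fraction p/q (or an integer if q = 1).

C = (11/6, 1/6)

1. C_x = 11/6  [line 7/2·x + -37/2·y + -10/3 = 0 ∩ |CE|² = 985/18]
2. C_y = 1/6  [line 7/2·x + -37/2·y + -10/3 = 0 ∩ |CE|² = 985/18]
   → C = (11/6, 1/6)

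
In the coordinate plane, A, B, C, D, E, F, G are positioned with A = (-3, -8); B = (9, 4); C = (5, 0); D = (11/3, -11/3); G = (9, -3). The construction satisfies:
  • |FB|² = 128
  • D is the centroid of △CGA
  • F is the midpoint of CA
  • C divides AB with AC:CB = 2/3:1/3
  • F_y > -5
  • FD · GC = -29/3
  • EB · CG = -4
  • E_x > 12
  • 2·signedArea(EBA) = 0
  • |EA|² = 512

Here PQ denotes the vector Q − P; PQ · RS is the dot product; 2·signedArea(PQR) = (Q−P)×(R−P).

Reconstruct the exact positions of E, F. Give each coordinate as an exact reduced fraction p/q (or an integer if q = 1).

E = (13, 8)
F = (1, -4)

1. E_x = 13  [2·signedArea(EBA) = 0 ∩ EB · CG = -4]
2. E_y = 8  [2·signedArea(EBA) = 0 ∩ EB · CG = -4]
   → E = (13, 8)
3. F_x = 1  [F is the midpoint of CA]
4. F_y = -4  [F is the midpoint of CA]
   → F = (1, -4)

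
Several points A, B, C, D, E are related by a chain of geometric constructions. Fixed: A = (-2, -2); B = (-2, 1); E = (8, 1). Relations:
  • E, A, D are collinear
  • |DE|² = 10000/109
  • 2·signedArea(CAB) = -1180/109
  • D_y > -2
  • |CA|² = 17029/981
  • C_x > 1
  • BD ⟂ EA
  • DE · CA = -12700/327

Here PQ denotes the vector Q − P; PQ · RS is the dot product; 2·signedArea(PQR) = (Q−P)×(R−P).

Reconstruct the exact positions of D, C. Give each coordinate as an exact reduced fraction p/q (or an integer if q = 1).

1. D_x = -128/109  [E, A, D are collinear ∩ BD ⟂ EA]
2. D_y = -191/109  [E, A, D are collinear ∩ BD ⟂ EA]
   → D = (-128/109, -191/109)
3. C_x = 526/327  [2·signedArea(CAB) = -1180/109 ∩ DE · CA = -12700/327]
4. C_y = 9/109  [2·signedArea(CAB) = -1180/109 ∩ DE · CA = -12700/327]
   → C = (526/327, 9/109)

C = (526/327, 9/109)
D = (-128/109, -191/109)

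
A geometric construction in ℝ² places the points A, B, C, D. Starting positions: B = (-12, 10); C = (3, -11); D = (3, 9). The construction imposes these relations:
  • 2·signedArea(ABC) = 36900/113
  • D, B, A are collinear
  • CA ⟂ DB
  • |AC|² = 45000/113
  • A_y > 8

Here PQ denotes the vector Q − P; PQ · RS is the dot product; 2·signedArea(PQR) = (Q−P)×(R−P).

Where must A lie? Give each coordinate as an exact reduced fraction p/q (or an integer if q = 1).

A = (489/113, 1007/113)

1. A_x = 489/113  [D, B, A are collinear ∩ CA ⟂ DB]
2. A_y = 1007/113  [D, B, A are collinear ∩ CA ⟂ DB]
   → A = (489/113, 1007/113)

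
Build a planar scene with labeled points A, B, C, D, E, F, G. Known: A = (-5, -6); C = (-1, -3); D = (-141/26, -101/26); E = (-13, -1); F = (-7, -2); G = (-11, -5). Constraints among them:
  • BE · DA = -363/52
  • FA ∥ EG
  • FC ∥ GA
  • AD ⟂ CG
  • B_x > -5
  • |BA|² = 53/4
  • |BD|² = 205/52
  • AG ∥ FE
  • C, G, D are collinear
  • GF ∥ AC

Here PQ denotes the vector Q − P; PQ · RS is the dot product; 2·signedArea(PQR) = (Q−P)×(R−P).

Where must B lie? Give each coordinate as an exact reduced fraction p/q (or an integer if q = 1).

1. B_x = -4  [line -11/26·x + 55/26·y + 187/52 = 0 ∩ |BD|² = 205/52]
2. B_y = -5/2  [line -11/26·x + 55/26·y + 187/52 = 0 ∩ |BD|² = 205/52]
   → B = (-4, -5/2)

B = (-4, -5/2)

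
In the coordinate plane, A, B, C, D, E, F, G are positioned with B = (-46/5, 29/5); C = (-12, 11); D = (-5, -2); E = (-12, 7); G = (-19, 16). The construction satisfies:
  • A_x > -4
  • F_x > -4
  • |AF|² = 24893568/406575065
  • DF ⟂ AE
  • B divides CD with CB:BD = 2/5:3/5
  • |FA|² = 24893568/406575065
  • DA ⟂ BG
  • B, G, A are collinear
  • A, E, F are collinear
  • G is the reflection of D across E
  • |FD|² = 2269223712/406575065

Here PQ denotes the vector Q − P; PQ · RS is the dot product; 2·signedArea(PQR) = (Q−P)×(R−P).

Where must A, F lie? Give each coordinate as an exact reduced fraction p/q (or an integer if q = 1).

1. A_x = -8221/2501  [B, G, A are collinear ∩ DA ⟂ BG]
2. A_y = -886/2501  [B, G, A are collinear ∩ DA ⟂ BG]
   → A = (-8221/2501, -886/2501)
3. F_x = -1413325513/406575065  [A, E, F are collinear ∩ DF ⟂ AE]
4. F_y = -79142086/406575065  [A, E, F are collinear ∩ DF ⟂ AE]
   → F = (-1413325513/406575065, -79142086/406575065)

A = (-8221/2501, -886/2501)
F = (-1413325513/406575065, -79142086/406575065)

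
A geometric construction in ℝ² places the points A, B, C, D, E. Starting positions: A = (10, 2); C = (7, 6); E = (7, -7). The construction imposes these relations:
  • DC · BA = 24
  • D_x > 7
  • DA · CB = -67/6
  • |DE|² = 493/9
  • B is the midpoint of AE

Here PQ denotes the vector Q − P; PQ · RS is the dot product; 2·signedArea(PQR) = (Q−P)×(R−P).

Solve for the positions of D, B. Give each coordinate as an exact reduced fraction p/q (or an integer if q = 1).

1. B_x = 17/2  [B is the midpoint of AE]
2. B_y = -5/2  [B is the midpoint of AE]
   → B = (17/2, -5/2)
3. D_x = 8  [DC · BA = 24 ∩ DA · CB = -67/6]
4. D_y = 1/3  [DC · BA = 24 ∩ DA · CB = -67/6]
   → D = (8, 1/3)

B = (17/2, -5/2)
D = (8, 1/3)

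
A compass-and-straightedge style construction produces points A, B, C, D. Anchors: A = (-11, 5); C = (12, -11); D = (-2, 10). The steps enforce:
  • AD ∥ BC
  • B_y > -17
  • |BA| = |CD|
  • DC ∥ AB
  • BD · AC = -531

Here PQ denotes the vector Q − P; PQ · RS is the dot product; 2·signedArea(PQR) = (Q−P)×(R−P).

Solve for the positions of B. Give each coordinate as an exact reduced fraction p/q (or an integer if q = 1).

B = (3, -16)

1. B_x = 3  [AD ∥ BC ∩ DC ∥ AB]
2. B_y = -16  [AD ∥ BC ∩ DC ∥ AB]
   → B = (3, -16)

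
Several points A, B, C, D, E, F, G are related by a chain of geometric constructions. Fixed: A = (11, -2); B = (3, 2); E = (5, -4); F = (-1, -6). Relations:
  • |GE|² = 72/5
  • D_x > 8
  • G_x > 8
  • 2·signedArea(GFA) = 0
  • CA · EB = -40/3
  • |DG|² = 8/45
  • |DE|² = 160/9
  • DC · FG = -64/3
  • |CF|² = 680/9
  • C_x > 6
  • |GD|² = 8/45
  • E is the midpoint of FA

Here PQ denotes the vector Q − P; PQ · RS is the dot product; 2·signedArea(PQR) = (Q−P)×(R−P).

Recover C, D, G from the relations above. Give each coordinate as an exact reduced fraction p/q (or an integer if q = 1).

C = (19/3, -4/3)
D = (9, -8/3)
G = (43/5, -14/5)

1. C_x = 19/3  [line 2·x + -6·y + -62/3 = 0 ∩ |CF|² = 680/9]
2. C_y = -4/3  [line 2·x + -6·y + -62/3 = 0 ∩ |CF|² = 680/9]
   → C = (19/3, -4/3)
3. G_x = 43/5  [line -4·x + 12·y + 68 = 0 ∩ |GE|² = 72/5]
4. G_y = -14/5  [line -4·x + 12·y + 68 = 0 ∩ |GE|² = 72/5]
   → G = (43/5, -14/5)
5. D_x = 9  [line -48/5·x + -16/5·y + 1168/15 = 0 ∩ |DE|² = 160/9]
6. D_y = -8/3  [line -48/5·x + -16/5·y + 1168/15 = 0 ∩ |DE|² = 160/9]
   → D = (9, -8/3)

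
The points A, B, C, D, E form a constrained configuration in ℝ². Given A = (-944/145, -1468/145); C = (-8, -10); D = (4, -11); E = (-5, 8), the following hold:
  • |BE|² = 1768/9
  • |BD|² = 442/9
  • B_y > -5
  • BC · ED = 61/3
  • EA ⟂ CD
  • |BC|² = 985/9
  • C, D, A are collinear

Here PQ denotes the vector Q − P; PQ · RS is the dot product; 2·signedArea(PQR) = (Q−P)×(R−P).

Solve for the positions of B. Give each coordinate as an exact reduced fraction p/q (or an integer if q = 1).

B = (1, -14/3)

1. B_x = 1  [line -9·x + 19·y + 293/3 = 0 ∩ |BE|² = 1768/9]
2. B_y = -14/3  [line -9·x + 19·y + 293/3 = 0 ∩ |BE|² = 1768/9]
   → B = (1, -14/3)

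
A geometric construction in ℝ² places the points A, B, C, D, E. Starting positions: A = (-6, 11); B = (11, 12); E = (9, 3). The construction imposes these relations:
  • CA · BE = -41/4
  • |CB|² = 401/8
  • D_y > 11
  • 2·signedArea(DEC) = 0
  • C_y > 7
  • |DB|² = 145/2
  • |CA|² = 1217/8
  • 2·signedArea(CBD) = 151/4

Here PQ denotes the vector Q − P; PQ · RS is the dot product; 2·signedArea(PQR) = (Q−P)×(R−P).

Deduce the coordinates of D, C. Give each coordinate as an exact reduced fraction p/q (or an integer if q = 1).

C = (23/4, 29/4)
D = (5/2, 23/2)

1. C_x = 23/4  [line 2·x + 9·y + -307/4 = 0 ∩ |CB|² = 401/8]
2. C_y = 29/4  [line 2·x + 9·y + -307/4 = 0 ∩ |CB|² = 401/8]
   → C = (23/4, 29/4)
3. D_x = 5/2  [2·signedArea(DEC) = 0 ∩ 2·signedArea(CBD) = 151/4]
4. D_y = 23/2  [2·signedArea(DEC) = 0 ∩ 2·signedArea(CBD) = 151/4]
   → D = (5/2, 23/2)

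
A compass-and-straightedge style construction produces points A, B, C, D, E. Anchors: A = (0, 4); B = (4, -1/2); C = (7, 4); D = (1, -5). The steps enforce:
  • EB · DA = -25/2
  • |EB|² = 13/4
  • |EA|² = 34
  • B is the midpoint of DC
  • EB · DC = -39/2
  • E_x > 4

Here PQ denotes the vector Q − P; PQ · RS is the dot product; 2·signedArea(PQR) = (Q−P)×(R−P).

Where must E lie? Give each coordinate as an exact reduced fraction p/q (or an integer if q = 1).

E = (5, 1)

1. E_x = 5  [EB · DC = -39/2 ∩ EB · DA = -25/2]
2. E_y = 1  [EB · DC = -39/2 ∩ EB · DA = -25/2]
   → E = (5, 1)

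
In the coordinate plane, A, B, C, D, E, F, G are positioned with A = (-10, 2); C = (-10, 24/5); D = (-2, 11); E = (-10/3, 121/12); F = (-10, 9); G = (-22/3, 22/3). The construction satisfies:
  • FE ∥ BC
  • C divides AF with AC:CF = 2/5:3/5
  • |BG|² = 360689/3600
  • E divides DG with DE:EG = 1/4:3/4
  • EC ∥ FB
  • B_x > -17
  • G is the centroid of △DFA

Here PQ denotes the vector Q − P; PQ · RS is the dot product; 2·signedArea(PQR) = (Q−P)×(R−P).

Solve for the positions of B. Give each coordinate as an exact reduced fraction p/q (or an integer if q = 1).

1. B_x = -50/3  [FE ∥ BC ∩ EC ∥ FB]
2. B_y = 223/60  [FE ∥ BC ∩ EC ∥ FB]
   → B = (-50/3, 223/60)

B = (-50/3, 223/60)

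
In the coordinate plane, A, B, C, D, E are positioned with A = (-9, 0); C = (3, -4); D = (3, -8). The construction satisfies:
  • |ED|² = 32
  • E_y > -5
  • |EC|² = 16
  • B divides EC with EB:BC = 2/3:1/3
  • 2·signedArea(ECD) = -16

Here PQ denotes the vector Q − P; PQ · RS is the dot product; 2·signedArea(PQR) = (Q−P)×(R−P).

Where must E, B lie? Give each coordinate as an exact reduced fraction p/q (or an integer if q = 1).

B = (5/3, -4)
E = (-1, -4)

1. E_x = -1  [2·signedArea(ECD) = -16]
2. E_y = -4  [|EC|² = 16]
   → E = (-1, -4)
3. B_x = 5/3  [B divides EC with EB:BC = 2/3:1/3]
4. B_y = -4  [B divides EC with EB:BC = 2/3:1/3]
   → B = (5/3, -4)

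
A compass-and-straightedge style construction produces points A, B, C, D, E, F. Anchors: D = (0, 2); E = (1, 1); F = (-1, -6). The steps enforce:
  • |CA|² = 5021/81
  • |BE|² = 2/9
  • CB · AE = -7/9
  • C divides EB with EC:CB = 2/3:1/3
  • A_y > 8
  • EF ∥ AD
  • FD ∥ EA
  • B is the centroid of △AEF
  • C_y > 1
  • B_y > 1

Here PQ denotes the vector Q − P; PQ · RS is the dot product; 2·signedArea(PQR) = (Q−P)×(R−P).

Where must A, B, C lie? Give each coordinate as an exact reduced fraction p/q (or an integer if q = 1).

1. A_x = 2  [EF ∥ AD ∩ FD ∥ EA]
2. A_y = 9  [EF ∥ AD ∩ FD ∥ EA]
   → A = (2, 9)
3. B_x = 2/3  [B is the centroid of △AEF]
4. B_y = 4/3  [B is the centroid of △AEF]
   → B = (2/3, 4/3)
5. C_x = 7/9  [C divides EB with EC:CB = 2/3:1/3]
6. C_y = 11/9  [C divides EB with EC:CB = 2/3:1/3]
   → C = (7/9, 11/9)

A = (2, 9)
B = (2/3, 4/3)
C = (7/9, 11/9)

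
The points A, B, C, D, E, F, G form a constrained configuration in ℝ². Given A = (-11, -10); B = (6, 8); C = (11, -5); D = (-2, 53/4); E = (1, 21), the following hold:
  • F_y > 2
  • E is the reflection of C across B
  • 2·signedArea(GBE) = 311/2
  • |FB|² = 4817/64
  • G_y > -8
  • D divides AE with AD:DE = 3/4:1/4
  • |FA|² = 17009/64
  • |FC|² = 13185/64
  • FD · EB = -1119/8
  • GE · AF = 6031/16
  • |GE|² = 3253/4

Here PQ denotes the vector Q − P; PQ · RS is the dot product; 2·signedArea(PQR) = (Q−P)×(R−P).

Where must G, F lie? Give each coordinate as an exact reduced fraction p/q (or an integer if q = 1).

1. F_x = -1  [line -5·x + 13·y + -339/8 = 0 ∩ |FA|² = 17009/64]
2. F_y = 23/8  [line -5·x + 13·y + -339/8 = 0 ∩ |FA|² = 17009/64]
   → F = (-1, 23/8)
3. G_x = 0  [GE · AF = 6031/16 ∩ 2·signedArea(GBE) = 311/2]
4. G_y = -15/2  [GE · AF = 6031/16 ∩ 2·signedArea(GBE) = 311/2]
   → G = (0, -15/2)

F = (-1, 23/8)
G = (0, -15/2)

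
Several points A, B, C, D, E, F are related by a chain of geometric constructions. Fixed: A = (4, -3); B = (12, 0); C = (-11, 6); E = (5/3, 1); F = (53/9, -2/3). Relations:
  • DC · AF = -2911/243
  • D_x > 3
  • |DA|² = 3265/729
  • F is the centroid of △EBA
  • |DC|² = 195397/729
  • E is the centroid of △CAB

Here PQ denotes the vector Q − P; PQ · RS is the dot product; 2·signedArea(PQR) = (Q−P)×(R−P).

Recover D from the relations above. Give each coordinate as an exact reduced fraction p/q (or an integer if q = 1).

1. D_x = 104/27  [line -17/9·x + -7/3·y + 1264/243 = 0 ∩ |DC|² = 195397/729]
2. D_y = -8/9  [line -17/9·x + -7/3·y + 1264/243 = 0 ∩ |DC|² = 195397/729]
   → D = (104/27, -8/9)

D = (104/27, -8/9)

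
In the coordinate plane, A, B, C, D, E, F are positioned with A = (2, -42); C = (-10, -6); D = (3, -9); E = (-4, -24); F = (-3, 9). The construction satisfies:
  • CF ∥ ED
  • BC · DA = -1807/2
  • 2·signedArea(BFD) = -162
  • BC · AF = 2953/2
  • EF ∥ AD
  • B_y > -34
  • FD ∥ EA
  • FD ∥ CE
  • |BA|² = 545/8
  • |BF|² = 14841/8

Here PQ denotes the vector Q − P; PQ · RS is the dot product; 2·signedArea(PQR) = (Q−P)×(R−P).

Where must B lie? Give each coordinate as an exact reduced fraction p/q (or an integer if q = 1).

1. B_x = 9/4  [BC · DA = -1807/2 ∩ 2·signedArea(BFD) = -162]
2. B_y = -135/4  [BC · DA = -1807/2 ∩ 2·signedArea(BFD) = -162]
   → B = (9/4, -135/4)

B = (9/4, -135/4)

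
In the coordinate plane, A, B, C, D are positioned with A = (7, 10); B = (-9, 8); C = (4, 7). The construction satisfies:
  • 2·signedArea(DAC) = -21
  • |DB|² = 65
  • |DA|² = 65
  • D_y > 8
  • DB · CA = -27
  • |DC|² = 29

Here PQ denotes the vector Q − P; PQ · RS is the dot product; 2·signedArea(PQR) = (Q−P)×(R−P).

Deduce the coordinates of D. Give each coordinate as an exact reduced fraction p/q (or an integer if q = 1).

1. D_x = -1  [DB · CA = -27 ∩ 2·signedArea(DAC) = -21]
2. D_y = 9  [DB · CA = -27 ∩ 2·signedArea(DAC) = -21]
   → D = (-1, 9)

D = (-1, 9)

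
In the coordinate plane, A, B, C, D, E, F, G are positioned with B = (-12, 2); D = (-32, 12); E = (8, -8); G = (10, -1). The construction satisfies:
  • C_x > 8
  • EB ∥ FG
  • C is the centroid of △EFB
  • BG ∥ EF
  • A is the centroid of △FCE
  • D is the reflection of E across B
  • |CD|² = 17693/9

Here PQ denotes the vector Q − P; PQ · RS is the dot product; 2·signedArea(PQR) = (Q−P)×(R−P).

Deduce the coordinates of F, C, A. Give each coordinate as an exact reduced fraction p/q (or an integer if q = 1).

1. F_x = 30  [EB ∥ FG ∩ BG ∥ EF]
2. F_y = -11  [EB ∥ FG ∩ BG ∥ EF]
   → F = (30, -11)
3. C_x = 26/3  [C is the centroid of △EFB]
4. C_y = -17/3  [C is the centroid of △EFB]
   → C = (26/3, -17/3)
5. A_x = 140/9  [A is the centroid of △FCE]
6. A_y = -74/9  [A is the centroid of △FCE]
   → A = (140/9, -74/9)

A = (140/9, -74/9)
C = (26/3, -17/3)
F = (30, -11)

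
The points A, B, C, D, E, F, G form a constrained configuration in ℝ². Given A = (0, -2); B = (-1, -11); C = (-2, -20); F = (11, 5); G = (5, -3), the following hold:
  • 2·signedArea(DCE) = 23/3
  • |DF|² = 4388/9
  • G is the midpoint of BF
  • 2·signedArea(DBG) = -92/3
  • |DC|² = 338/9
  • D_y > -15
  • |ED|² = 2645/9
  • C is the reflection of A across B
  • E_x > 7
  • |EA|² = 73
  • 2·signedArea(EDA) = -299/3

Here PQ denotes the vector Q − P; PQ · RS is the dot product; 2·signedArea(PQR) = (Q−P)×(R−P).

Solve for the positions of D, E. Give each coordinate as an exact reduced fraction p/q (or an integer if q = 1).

1. D_x = 1/3  [line -8·x + 6·y + 266/3 = 0 ∩ |DC|² = 338/9]
2. D_y = -43/3  [line -8·x + 6·y + 266/3 = 0 ∩ |DC|² = 338/9]
   → D = (1/3, -43/3)
3. E_x = 8  [2·signedArea(EDA) = -299/3 ∩ 2·signedArea(DCE) = 23/3]
4. E_y = 1  [2·signedArea(EDA) = -299/3 ∩ 2·signedArea(DCE) = 23/3]
   → E = (8, 1)

D = (1/3, -43/3)
E = (8, 1)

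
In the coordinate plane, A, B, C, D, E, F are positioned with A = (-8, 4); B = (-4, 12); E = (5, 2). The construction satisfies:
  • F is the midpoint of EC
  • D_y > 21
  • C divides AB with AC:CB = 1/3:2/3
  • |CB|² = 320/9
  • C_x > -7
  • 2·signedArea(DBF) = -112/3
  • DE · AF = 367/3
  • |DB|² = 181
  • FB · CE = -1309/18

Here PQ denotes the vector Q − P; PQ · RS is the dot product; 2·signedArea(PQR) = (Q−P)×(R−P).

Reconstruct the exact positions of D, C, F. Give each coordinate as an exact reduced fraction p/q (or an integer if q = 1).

C = (-20/3, 20/3)
D = (-13, 22)
F = (-5/6, 13/3)

1. C_x = -20/3  [C divides AB with AC:CB = 1/3:2/3]
2. C_y = 20/3  [C divides AB with AC:CB = 1/3:2/3]
   → C = (-20/3, 20/3)
3. F_x = -5/6  [F is the midpoint of EC]
4. F_y = 13/3  [F is the midpoint of EC]
   → F = (-5/6, 13/3)
5. D_x = -13  [2·signedArea(DBF) = -112/3 ∩ DE · AF = 367/3]
6. D_y = 22  [2·signedArea(DBF) = -112/3 ∩ DE · AF = 367/3]
   → D = (-13, 22)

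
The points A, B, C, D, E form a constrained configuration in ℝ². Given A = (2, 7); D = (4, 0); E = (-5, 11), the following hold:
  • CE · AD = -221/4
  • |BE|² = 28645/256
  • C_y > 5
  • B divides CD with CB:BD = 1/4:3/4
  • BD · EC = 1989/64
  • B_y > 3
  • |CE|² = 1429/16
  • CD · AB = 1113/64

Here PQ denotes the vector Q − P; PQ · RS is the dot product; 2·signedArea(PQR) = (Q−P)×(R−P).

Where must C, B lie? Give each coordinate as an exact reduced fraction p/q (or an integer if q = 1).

B = (23/8, 63/16)
C = (5/2, 21/4)

1. C_x = 5/2  [line -2·x + 7·y + -127/4 = 0 ∩ |CE|² = 1429/16]
2. C_y = 21/4  [line -2·x + 7·y + -127/4 = 0 ∩ |CE|² = 1429/16]
   → C = (5/2, 21/4)
3. B_x = 23/8  [CD · AB = 1113/64 ∩ B divides CD with CB:BD = 1/4:3/4]
4. B_y = 63/16  [CD · AB = 1113/64 ∩ B divides CD with CB:BD = 1/4:3/4]
   → B = (23/8, 63/16)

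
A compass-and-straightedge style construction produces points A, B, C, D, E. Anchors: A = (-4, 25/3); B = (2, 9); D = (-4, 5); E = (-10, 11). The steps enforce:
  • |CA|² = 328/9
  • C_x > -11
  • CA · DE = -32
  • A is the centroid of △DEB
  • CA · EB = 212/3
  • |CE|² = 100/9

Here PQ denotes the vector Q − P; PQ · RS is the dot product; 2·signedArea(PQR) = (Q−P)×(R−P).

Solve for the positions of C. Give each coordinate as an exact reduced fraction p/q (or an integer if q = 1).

1. C_x = -10  [CA · EB = 212/3 ∩ CA · DE = -32]
2. C_y = 23/3  [CA · EB = 212/3 ∩ CA · DE = -32]
   → C = (-10, 23/3)

C = (-10, 23/3)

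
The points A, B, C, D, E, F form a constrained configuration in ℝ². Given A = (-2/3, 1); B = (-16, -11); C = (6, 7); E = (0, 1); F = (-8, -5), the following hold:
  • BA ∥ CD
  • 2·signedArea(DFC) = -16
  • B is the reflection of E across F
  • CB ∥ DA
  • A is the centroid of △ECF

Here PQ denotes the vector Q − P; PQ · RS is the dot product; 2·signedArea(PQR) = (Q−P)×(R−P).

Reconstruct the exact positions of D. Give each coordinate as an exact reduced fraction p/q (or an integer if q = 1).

D = (64/3, 19)

1. D_x = 64/3  [CB ∥ DA ∩ BA ∥ CD]
2. D_y = 19  [CB ∥ DA ∩ BA ∥ CD]
   → D = (64/3, 19)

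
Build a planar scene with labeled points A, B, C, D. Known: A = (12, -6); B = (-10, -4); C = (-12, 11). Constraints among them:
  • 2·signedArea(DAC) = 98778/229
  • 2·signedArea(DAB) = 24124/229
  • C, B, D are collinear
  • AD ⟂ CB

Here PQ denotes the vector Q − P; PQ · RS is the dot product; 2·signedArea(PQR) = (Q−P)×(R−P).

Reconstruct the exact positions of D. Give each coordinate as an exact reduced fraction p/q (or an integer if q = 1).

1. D_x = -2142/229  [C, B, D are collinear ∩ AD ⟂ CB]
2. D_y = -2026/229  [C, B, D are collinear ∩ AD ⟂ CB]
   → D = (-2142/229, -2026/229)

D = (-2142/229, -2026/229)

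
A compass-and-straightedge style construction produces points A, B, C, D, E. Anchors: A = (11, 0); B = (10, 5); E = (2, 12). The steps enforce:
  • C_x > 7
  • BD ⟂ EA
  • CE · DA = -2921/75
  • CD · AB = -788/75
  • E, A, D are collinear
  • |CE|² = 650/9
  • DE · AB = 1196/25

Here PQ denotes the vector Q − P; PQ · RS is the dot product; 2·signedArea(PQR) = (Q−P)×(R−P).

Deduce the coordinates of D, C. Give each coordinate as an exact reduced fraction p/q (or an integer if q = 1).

1. D_x = 206/25  [E, A, D are collinear ∩ BD ⟂ EA]
2. D_y = 92/25  [E, A, D are collinear ∩ BD ⟂ EA]
   → D = (206/25, 92/25)
3. C_x = 23/3  [CE · DA = -2921/75 ∩ CD · AB = -788/75]
4. C_y = 17/3  [CE · DA = -2921/75 ∩ CD · AB = -788/75]
   → C = (23/3, 17/3)

C = (23/3, 17/3)
D = (206/25, 92/25)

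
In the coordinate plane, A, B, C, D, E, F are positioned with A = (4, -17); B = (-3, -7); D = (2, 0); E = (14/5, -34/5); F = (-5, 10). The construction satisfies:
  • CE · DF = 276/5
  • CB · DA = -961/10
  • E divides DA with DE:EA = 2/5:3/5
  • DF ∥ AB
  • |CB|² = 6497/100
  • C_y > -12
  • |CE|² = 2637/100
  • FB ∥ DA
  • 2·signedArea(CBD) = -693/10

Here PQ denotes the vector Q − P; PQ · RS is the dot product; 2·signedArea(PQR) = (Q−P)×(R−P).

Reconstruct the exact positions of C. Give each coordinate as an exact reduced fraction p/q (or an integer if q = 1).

C = (17/5, -119/10)

1. C_x = 17/5  [2·signedArea(CBD) = -693/10 ∩ CE · DF = 276/5]
2. C_y = -119/10  [2·signedArea(CBD) = -693/10 ∩ CE · DF = 276/5]
   → C = (17/5, -119/10)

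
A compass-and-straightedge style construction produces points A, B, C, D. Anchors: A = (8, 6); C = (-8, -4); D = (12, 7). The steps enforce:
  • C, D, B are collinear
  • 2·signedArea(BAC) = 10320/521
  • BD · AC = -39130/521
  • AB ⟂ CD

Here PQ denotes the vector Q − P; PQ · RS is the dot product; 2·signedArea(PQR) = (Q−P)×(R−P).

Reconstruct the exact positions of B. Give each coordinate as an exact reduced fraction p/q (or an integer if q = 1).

1. B_x = 4432/521  [C, D, B are collinear ∩ AB ⟂ CD]
2. B_y = 2646/521  [C, D, B are collinear ∩ AB ⟂ CD]
   → B = (4432/521, 2646/521)

B = (4432/521, 2646/521)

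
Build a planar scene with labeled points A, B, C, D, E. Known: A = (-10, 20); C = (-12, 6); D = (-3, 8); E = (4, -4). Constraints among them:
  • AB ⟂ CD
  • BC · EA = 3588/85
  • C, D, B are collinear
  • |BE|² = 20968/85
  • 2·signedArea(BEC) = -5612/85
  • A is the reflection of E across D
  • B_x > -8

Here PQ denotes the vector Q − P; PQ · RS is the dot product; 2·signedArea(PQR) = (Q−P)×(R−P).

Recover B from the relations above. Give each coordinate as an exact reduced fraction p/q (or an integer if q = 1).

B = (-606/85, 602/85)

1. B_x = -606/85  [C, D, B are collinear ∩ AB ⟂ CD]
2. B_y = 602/85  [C, D, B are collinear ∩ AB ⟂ CD]
   → B = (-606/85, 602/85)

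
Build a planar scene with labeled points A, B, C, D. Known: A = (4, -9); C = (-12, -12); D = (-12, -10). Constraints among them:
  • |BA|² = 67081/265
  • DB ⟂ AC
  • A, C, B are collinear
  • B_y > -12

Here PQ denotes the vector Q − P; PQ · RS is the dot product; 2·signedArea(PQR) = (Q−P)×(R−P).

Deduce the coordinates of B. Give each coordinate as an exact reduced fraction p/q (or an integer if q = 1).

1. B_x = -3084/265  [A, C, B are collinear ∩ DB ⟂ AC]
2. B_y = -3162/265  [A, C, B are collinear ∩ DB ⟂ AC]
   → B = (-3084/265, -3162/265)

B = (-3084/265, -3162/265)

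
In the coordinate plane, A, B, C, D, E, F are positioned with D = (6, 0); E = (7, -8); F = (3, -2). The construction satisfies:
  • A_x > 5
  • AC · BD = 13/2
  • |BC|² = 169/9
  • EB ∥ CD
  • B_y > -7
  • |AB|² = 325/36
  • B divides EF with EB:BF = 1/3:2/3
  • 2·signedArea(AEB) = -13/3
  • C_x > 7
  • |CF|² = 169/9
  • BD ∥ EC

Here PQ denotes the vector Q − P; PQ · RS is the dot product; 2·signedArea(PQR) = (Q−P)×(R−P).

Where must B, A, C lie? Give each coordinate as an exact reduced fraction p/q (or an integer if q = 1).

A = (35/6, -3)
B = (17/3, -6)
C = (22/3, -2)

1. B_x = 17/3  [B divides EF with EB:BF = 1/3:2/3]
2. B_y = -6  [B divides EF with EB:BF = 1/3:2/3]
   → B = (17/3, -6)
3. C_x = 22/3  [EB ∥ CD ∩ BD ∥ EC]
4. C_y = -2  [EB ∥ CD ∩ BD ∥ EC]
   → C = (22/3, -2)
5. A_x = 35/6  [2·signedArea(AEB) = -13/3 ∩ AC · BD = 13/2]
6. A_y = -3  [2·signedArea(AEB) = -13/3 ∩ AC · BD = 13/2]
   → A = (35/6, -3)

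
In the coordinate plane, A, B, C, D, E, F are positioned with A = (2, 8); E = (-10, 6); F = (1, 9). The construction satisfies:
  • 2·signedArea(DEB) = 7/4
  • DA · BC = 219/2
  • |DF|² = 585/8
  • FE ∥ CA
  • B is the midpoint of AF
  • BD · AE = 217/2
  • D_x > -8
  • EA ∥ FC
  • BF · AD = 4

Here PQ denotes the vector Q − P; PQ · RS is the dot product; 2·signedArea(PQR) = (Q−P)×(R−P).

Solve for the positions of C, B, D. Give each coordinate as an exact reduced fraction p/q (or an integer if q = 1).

B = (3/2, 17/2)
C = (13, 11)
D = (-29/4, 27/4)

1. C_x = 13  [FE ∥ CA ∩ EA ∥ FC]
2. C_y = 11  [FE ∥ CA ∩ EA ∥ FC]
   → C = (13, 11)
3. B_x = 3/2  [B is the midpoint of AF]
4. B_y = 17/2  [B is the midpoint of AF]
   → B = (3/2, 17/2)
5. D_x = -29/4  [DA · BC = 219/2 ∩ 2·signedArea(DEB) = 7/4]
6. D_y = 27/4  [DA · BC = 219/2 ∩ 2·signedArea(DEB) = 7/4]
   → D = (-29/4, 27/4)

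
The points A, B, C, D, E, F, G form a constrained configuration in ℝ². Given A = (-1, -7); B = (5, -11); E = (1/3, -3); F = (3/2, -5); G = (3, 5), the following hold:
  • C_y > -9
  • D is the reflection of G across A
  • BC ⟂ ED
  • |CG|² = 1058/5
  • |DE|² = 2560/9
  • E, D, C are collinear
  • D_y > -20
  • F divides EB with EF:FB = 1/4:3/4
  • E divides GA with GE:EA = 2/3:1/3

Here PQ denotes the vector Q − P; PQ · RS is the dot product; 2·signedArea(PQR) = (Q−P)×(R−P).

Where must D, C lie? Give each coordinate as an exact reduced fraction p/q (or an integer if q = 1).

C = (-8/5, -44/5)
D = (-5, -19)

1. D_x = -5  [D is the reflection of G across A]
2. D_y = -19  [D is the reflection of G across A]
   → D = (-5, -19)
3. C_x = -8/5  [E, D, C are collinear ∩ BC ⟂ ED]
4. C_y = -44/5  [E, D, C are collinear ∩ BC ⟂ ED]
   → C = (-8/5, -44/5)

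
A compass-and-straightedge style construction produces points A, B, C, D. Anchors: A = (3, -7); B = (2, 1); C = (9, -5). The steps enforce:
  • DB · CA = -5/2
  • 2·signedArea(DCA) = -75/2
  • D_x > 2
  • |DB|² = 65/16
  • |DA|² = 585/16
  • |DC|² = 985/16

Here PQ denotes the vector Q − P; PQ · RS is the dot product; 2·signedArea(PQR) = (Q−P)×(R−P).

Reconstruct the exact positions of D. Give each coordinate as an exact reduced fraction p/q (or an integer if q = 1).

1. D_x = 9/4  [2·signedArea(DCA) = -75/2 ∩ DB · CA = -5/2]
2. D_y = -1  [2·signedArea(DCA) = -75/2 ∩ DB · CA = -5/2]
   → D = (9/4, -1)

D = (9/4, -1)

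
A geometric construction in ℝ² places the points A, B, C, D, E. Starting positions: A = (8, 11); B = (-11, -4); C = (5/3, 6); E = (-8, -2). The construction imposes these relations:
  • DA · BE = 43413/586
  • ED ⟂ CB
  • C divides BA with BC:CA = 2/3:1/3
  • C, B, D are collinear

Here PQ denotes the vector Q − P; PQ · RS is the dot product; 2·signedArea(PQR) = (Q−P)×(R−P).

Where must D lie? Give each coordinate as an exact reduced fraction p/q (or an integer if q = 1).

1. D_x = -4793/586  [C, B, D are collinear ∩ ED ⟂ CB]
2. D_y = -1039/586  [C, B, D are collinear ∩ ED ⟂ CB]
   → D = (-4793/586, -1039/586)

D = (-4793/586, -1039/586)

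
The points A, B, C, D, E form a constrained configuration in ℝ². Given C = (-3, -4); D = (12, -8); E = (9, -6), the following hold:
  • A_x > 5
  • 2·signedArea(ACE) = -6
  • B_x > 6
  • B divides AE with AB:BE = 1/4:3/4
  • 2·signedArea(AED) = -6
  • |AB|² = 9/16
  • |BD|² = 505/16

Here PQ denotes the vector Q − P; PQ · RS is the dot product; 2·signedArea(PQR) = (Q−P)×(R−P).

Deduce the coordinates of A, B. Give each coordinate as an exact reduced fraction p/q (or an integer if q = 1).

1. A_x = 6  [2·signedArea(ACE) = -6 ∩ 2·signedArea(AED) = -6]
2. A_y = -6  [2·signedArea(ACE) = -6 ∩ 2·signedArea(AED) = -6]
   → A = (6, -6)
3. B_x = 27/4  [B divides AE with AB:BE = 1/4:3/4]
4. B_y = -6  [B divides AE with AB:BE = 1/4:3/4]
   → B = (27/4, -6)

A = (6, -6)
B = (27/4, -6)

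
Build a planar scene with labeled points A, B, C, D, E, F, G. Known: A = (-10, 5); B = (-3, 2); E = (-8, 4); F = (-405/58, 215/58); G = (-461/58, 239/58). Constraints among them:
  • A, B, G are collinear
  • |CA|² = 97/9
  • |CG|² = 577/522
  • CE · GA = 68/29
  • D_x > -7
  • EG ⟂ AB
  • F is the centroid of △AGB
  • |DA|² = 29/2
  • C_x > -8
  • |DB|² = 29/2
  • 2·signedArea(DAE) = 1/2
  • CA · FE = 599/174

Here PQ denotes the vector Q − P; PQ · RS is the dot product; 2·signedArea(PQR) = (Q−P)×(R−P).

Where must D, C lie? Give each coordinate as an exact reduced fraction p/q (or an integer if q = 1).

C = (-7, 11/3)
D = (-13/2, 7/2)

1. D_x = -13/2  [line 1·x + 2·y + -1/2 = 0 ∩ |DA|² = 29/2]
2. D_y = 7/2  [line 1·x + 2·y + -1/2 = 0 ∩ |DA|² = 29/2]
   → D = (-13/2, 7/2)
3. C_x = -7  [CE · GA = 68/29 ∩ CA · FE = 599/174]
4. C_y = 11/3  [CE · GA = 68/29 ∩ CA · FE = 599/174]
   → C = (-7, 11/3)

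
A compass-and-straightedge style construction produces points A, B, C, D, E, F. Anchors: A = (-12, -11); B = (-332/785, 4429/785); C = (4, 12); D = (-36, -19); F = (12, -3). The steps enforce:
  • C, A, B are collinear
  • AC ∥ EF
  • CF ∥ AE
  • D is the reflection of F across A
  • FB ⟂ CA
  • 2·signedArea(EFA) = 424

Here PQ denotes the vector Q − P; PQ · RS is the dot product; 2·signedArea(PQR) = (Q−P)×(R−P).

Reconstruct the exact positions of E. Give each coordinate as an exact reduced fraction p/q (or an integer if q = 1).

1. E_x = -4  [AC ∥ EF ∩ CF ∥ AE]
2. E_y = -26  [AC ∥ EF ∩ CF ∥ AE]
   → E = (-4, -26)

E = (-4, -26)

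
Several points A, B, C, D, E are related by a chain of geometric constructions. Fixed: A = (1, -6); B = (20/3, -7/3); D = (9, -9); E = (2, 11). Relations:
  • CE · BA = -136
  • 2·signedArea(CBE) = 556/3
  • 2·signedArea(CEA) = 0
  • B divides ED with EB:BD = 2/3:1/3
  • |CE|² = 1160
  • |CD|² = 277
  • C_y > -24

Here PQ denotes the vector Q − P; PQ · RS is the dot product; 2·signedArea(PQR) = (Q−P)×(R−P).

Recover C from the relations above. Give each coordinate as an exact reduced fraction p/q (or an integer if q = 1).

C = (0, -23)

1. C_x = 0  [2·signedArea(CEA) = 0 ∩ 2·signedArea(CBE) = 556/3]
2. C_y = -23  [2·signedArea(CEA) = 0 ∩ 2·signedArea(CBE) = 556/3]
   → C = (0, -23)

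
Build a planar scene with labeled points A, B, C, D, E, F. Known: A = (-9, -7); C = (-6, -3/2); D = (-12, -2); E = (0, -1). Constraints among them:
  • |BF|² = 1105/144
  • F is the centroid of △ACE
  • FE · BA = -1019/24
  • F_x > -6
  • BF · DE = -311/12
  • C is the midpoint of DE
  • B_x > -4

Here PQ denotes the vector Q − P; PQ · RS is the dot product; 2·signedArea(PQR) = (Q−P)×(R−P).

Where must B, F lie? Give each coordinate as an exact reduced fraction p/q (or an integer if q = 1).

B = (-3, -5/4)
F = (-5, -19/6)

1. F_x = -5  [F is the centroid of △ACE]
2. F_y = -19/6  [F is the centroid of △ACE]
   → F = (-5, -19/6)
3. B_x = -3  [BF · DE = -311/12 ∩ FE · BA = -1019/24]
4. B_y = -5/4  [BF · DE = -311/12 ∩ FE · BA = -1019/24]
   → B = (-3, -5/4)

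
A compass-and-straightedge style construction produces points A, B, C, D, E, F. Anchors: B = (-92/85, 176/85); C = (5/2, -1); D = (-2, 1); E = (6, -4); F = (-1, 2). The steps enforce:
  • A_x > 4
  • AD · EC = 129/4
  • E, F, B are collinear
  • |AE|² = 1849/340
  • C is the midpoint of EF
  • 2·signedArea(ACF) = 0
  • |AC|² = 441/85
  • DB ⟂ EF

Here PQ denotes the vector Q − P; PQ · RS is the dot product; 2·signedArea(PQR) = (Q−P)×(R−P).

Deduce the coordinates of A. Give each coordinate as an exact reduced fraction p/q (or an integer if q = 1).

A = (719/170, -211/85)

1. A_x = 719/170  [2·signedArea(ACF) = 0 ∩ AD · EC = 129/4]
2. A_y = -211/85  [2·signedArea(ACF) = 0 ∩ AD · EC = 129/4]
   → A = (719/170, -211/85)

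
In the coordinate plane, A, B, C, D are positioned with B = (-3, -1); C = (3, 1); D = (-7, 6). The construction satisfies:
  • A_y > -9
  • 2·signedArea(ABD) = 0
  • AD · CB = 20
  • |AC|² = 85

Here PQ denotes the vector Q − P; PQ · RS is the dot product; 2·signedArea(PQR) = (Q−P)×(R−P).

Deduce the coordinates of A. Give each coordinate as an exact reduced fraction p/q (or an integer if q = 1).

A = (1, -8)

1. A_x = 1  [2·signedArea(ABD) = 0 ∩ AD · CB = 20]
2. A_y = -8  [2·signedArea(ABD) = 0 ∩ AD · CB = 20]
   → A = (1, -8)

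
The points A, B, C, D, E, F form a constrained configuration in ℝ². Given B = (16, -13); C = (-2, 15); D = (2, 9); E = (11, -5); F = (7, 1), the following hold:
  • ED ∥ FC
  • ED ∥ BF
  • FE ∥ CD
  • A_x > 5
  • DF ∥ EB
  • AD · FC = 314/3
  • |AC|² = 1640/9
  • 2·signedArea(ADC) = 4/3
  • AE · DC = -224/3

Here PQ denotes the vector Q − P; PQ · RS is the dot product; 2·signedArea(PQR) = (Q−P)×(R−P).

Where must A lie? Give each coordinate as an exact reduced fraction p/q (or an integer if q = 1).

1. A_x = 16/3  [AD · FC = 314/3 ∩ AE · DC = -224/3]
2. A_y = 11/3  [AD · FC = 314/3 ∩ AE · DC = -224/3]
   → A = (16/3, 11/3)

A = (16/3, 11/3)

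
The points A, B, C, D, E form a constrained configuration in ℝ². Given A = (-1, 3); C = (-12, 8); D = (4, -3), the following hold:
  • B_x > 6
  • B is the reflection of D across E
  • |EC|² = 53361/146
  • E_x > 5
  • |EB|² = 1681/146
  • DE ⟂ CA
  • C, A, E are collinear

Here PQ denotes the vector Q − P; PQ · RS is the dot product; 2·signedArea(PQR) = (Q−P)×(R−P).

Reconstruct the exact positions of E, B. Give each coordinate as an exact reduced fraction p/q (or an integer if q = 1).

1. E_x = 789/146  [C, A, E are collinear ∩ DE ⟂ CA]
2. E_y = 13/146  [C, A, E are collinear ∩ DE ⟂ CA]
   → E = (789/146, 13/146)
3. B_x = 497/73  [B is the reflection of D across E]
4. B_y = 232/73  [B is the reflection of D across E]
   → B = (497/73, 232/73)

B = (497/73, 232/73)
E = (789/146, 13/146)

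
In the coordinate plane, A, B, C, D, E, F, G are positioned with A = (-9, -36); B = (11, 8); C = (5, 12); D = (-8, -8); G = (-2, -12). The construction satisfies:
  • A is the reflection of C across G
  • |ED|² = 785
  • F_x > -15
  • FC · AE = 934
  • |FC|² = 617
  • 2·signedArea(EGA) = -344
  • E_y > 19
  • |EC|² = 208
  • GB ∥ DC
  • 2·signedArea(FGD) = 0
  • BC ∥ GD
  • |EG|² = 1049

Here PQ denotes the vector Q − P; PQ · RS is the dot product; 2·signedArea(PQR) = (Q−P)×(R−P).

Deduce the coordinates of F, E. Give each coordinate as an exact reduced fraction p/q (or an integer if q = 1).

1. E_x = -7  [line 24·x + -7·y + 308 = 0 ∩ |ED|² = 785]
2. E_y = 20  [line 24·x + -7·y + 308 = 0 ∩ |ED|² = 785]
   → E = (-7, 20)
3. F_x = -14  [2·signedArea(FGD) = 0 ∩ FC · AE = 934]
4. F_y = -4  [2·signedArea(FGD) = 0 ∩ FC · AE = 934]
   → F = (-14, -4)

E = (-7, 20)
F = (-14, -4)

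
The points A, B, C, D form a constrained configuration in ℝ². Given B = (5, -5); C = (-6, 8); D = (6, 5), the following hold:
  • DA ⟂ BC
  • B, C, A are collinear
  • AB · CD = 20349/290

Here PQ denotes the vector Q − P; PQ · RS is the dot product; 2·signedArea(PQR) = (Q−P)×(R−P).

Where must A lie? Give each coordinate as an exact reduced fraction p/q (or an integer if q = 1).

1. A_x = 141/290  [B, C, A are collinear ∩ DA ⟂ BC]
2. A_y = 97/290  [B, C, A are collinear ∩ DA ⟂ BC]
   → A = (141/290, 97/290)

A = (141/290, 97/290)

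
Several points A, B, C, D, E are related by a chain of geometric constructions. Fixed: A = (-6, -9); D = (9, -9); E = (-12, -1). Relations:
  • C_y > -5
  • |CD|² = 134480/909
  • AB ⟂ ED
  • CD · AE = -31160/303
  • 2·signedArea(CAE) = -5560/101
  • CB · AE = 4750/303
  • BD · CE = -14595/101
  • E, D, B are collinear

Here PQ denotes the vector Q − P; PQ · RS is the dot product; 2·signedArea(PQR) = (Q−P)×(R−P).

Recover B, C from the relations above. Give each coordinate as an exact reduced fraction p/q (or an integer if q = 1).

1. B_x = -414/101  [E, D, B are collinear ∩ AB ⟂ ED]
2. B_y = -405/101  [E, D, B are collinear ∩ AB ⟂ ED]
   → B = (-414/101, -405/101)
3. C_x = -239/101  [2·signedArea(CAE) = -5560/101 ∩ BD · CE = -14595/101]
4. C_y = -1415/303  [2·signedArea(CAE) = -5560/101 ∩ BD · CE = -14595/101]
   → C = (-239/101, -1415/303)

B = (-414/101, -405/101)
C = (-239/101, -1415/303)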